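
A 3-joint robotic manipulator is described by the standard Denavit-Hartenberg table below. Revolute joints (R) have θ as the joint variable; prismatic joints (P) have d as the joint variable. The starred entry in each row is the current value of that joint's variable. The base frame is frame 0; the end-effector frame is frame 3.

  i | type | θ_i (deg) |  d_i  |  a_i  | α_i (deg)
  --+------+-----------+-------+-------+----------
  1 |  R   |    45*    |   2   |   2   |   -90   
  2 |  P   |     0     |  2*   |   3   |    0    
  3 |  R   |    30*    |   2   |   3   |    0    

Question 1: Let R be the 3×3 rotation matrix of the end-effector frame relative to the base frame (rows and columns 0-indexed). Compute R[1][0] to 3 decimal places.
End-effector x-axis (col 0 of R) = (0.6124,0.6124,-0.5000)
R[1][0] = 0.6124

0.612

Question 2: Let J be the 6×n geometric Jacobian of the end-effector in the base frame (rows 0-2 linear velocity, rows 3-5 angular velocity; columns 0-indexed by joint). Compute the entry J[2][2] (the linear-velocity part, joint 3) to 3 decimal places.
-2.598

axis z_2 = (-0.7071,0.7071,0.0000); lever o_n−o_2 = (0.4229,3.2513,-1.5000)
cross product → J_v[:, 2] = (-1.0607,-1.0607,-2.5981)
J_ω[:, 2] = z_2
entry J[2][2] = -2.5981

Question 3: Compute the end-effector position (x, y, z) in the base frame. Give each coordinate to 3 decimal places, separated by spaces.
2.544 8.201 0.500

after link 1: o_1 = (1.4142, 1.4142, 2.0000)
after link 2: o_2 = (2.1213, 4.9497, 2.0000)
after link 3: o_3 = (2.5442, 8.2011, 0.5000)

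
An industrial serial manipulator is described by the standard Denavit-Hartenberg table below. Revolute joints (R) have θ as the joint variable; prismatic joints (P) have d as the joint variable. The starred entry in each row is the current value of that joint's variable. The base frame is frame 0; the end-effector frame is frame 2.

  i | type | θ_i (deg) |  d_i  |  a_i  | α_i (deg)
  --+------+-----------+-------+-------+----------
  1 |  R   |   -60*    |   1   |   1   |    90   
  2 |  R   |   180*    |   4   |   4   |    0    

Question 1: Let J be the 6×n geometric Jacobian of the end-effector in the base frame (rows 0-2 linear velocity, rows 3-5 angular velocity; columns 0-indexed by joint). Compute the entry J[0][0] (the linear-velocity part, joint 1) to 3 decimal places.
-0.598

axis z_0 = ẑ; lever o_n−o_0 = (-4.9641,0.5981,1.0000)
cross product → J_v[:, 0] = (-0.5981,-4.9641,0.0000)
J_ω[:, 0] = z_0
entry J[0][0] = -0.5981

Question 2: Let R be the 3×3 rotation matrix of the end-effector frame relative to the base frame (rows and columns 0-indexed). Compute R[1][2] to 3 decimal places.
End-effector z-axis (col 2 of R) = (-0.8660,-0.5000,0.0000)
R[1][2] = -0.5000

-0.500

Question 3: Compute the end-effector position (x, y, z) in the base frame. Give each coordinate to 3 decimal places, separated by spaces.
after link 1: o_1 = (0.5000, -0.8660, 1.0000)
after link 2: o_2 = (-4.9641, 0.5981, 1.0000)

-4.964 0.598 1.000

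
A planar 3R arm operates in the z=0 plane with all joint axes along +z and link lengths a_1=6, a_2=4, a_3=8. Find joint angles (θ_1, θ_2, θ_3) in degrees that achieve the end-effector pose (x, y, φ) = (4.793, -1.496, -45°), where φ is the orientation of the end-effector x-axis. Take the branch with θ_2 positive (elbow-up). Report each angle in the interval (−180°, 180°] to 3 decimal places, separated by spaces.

wrist centre = target − a_3·(cos φ, sin φ) = (-0.8639, 4.1609)
cos θ_2 = (18.0590−6²−4²)/(2·6·4) = -0.7071; θ_2 = 134.9999° (elbow-up)
β = atan2(4.1609,-0.8639) = 101.7288°; ψ = atan2(2.8284,3.1716) = 41.7268°
θ_1 = β − ψ = 60.0020°
θ_3 = φ − θ_1 − θ_2 = 119.9981° (wrapped to (-180°,180°])

60.002 135.000 119.998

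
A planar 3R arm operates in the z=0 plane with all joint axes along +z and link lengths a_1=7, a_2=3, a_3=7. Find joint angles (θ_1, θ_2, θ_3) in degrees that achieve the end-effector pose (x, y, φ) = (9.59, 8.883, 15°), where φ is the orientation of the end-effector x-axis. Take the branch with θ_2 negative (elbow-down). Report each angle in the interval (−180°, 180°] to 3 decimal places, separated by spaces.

wrist centre = target − a_3·(cos φ, sin φ) = (2.8285, 7.0713)
cos θ_2 = (58.0033−7²−3²)/(2·7·3) = 0.0001; θ_2 = -89.9955° (elbow-down)
β = atan2(7.0713,2.8285) = 68.1985°; ψ = atan2(-3.0000,7.0002) = -23.1979°
θ_1 = β − ψ = 91.3964°
θ_3 = φ − θ_1 − θ_2 = 13.5991° (wrapped to (-180°,180°])

91.396 -89.995 13.599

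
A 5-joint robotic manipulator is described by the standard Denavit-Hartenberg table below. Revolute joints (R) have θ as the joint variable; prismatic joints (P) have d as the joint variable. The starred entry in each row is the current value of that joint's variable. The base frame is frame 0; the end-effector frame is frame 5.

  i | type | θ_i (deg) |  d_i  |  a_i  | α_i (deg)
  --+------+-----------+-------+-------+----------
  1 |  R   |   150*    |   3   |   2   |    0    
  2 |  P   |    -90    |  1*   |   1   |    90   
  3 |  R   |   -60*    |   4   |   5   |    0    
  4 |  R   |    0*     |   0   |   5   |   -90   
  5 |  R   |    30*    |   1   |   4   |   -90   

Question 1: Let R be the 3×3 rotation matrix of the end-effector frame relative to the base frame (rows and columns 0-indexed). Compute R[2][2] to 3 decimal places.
End-effector z-axis (col 2 of R) = (-0.8750,0.2165,0.4330)
R[2][2] = 0.4330

0.433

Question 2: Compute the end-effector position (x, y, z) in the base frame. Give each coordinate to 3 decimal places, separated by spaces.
after link 1: o_1 = (-1.7321, 1.0000, 3.0000)
after link 2: o_2 = (-1.2321, 1.8660, 4.0000)
after link 3: o_3 = (3.4821, 2.0311, -0.3301)
after link 4: o_4 = (4.7321, 4.1962, -4.6603)
after link 5: o_5 = (4.2990, 7.4462, -7.1603)

4.299 7.446 -7.160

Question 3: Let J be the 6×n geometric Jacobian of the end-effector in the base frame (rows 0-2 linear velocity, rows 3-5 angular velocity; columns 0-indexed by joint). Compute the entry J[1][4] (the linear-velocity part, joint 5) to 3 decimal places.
axis z_4 = (0.4330,0.7500,0.5000); lever o_n−o_4 = (-0.4330,3.2500,-2.5000)
cross product → J_v[:, 4] = (-3.5000,0.8660,1.7321)
J_ω[:, 4] = z_4
entry J[1][4] = 0.8660

0.866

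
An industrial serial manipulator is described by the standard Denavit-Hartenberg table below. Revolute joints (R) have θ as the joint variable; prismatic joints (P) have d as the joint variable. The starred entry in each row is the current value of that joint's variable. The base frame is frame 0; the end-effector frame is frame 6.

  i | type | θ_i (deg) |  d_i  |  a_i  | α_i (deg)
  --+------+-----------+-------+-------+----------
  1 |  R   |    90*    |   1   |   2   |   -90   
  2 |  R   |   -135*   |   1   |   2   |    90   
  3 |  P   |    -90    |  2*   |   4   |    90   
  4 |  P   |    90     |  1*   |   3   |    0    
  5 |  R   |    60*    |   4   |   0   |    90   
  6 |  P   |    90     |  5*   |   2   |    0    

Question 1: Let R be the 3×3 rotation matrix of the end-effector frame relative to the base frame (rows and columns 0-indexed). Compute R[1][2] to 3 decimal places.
-0.612

End-effector z-axis (col 2 of R) = (0.5000,-0.6124,-0.6124)
R[1][2] = -0.6124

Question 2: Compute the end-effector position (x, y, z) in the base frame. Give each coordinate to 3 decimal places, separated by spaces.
after link 1: o_1 = (0.0000, 2.0000, 1.0000)
after link 2: o_2 = (-1.0000, 0.5858, 2.4142)
after link 3: o_3 = (3.0000, -0.8284, 1.0000)
after link 4: o_4 = (3.0000, -2.2426, -1.8284)
after link 5: o_5 = (3.0000, 0.5858, -4.6569)
after link 6: o_6 = (5.5000, -1.0619, -9.1329)

5.500 -1.062 -9.133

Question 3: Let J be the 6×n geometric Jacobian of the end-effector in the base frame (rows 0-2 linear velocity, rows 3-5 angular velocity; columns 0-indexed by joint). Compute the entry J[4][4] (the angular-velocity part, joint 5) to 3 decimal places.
0.707

axis z_4 = (0.0000,0.7071,-0.7071); lever o_n−o_4 = (2.5000,1.1808,-7.3045)
cross product → J_v[:, 4] = (-4.3301,-1.7678,-1.7678)
J_ω[:, 4] = z_4
entry J[4][4] = 0.7071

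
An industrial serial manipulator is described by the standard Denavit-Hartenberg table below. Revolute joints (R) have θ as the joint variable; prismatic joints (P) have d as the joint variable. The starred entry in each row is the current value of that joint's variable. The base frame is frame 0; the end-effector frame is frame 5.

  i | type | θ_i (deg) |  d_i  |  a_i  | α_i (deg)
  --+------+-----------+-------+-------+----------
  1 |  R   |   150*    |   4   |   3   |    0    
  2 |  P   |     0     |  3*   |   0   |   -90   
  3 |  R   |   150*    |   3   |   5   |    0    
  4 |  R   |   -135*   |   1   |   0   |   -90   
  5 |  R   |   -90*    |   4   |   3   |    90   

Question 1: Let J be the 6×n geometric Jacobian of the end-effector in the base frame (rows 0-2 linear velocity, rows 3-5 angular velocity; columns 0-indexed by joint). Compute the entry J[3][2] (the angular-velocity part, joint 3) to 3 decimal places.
axis z_2 = (-0.5000,-0.8660,0.0000); lever o_n−o_2 = (1.1466,-8.7449,-6.3637)
cross product → J_v[:, 2] = (5.5111,-3.1819,5.3654)
J_ω[:, 2] = z_2
entry J[3][2] = -0.5000

-0.500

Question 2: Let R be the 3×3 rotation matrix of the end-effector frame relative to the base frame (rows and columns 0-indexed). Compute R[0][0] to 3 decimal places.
-0.500

End-effector x-axis (col 0 of R) = (-0.5000,-0.8660,0.0000)
R[0][0] = -0.5000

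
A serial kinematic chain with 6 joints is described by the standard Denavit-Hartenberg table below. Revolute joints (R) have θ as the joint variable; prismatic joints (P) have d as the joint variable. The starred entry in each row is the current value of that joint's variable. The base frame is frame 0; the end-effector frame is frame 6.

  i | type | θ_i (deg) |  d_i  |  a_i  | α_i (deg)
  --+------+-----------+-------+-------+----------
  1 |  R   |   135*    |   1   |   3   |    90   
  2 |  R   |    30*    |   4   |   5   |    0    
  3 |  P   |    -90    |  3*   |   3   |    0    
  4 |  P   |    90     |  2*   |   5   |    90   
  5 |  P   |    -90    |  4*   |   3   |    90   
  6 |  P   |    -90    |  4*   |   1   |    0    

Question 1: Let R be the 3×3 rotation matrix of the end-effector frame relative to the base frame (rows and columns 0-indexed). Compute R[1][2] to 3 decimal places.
-0.612

End-effector z-axis (col 2 of R) = (0.6124,-0.6124,-0.5000)
R[1][2] = -0.6124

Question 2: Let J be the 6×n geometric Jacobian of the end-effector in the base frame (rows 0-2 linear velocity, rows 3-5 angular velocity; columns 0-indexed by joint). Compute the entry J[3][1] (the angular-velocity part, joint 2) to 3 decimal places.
0.707

axis z_1 = (0.7071,0.7071,0.0000); lever o_n−o_1 = (-1.5529,10.0382,-2.1962)
cross product → J_v[:, 1] = (-1.5529,1.5529,8.1962)
J_ω[:, 1] = z_1
entry J[3][1] = 0.7071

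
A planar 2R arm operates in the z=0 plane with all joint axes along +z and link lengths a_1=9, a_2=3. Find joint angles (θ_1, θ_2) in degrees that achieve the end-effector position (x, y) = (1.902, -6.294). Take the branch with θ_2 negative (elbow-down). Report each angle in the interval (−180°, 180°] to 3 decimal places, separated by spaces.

cos θ_2 = (43.2320−9²−3²)/(2·9·3) = -0.8661; θ_2 = -150.0055° (elbow-down)
β = atan2(-6.2940,1.9020) = -73.1856°; ψ = atan2(-1.4998,6.4018) = -13.1850°
θ_1 = β − ψ = -60.0006°

-60.001 -150.005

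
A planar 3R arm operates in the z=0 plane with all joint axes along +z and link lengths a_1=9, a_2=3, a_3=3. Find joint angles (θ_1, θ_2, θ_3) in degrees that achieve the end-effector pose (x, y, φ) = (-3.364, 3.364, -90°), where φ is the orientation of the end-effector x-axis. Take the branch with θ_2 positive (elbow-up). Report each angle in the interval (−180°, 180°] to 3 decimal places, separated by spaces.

wrist centre = target − a_3·(cos φ, sin φ) = (-3.3640, 6.3640)
cos θ_2 = (51.8170−9²−3²)/(2·9·3) = -0.7071; θ_2 = 134.9989° (elbow-up)
β = atan2(6.3640,-3.3640) = 117.8609°; ψ = atan2(2.1214,6.8787) = 17.1395°
θ_1 = β − ψ = 100.7214°
θ_3 = φ − θ_1 − θ_2 = 34.2798° (wrapped to (-180°,180°])

100.721 134.999 34.280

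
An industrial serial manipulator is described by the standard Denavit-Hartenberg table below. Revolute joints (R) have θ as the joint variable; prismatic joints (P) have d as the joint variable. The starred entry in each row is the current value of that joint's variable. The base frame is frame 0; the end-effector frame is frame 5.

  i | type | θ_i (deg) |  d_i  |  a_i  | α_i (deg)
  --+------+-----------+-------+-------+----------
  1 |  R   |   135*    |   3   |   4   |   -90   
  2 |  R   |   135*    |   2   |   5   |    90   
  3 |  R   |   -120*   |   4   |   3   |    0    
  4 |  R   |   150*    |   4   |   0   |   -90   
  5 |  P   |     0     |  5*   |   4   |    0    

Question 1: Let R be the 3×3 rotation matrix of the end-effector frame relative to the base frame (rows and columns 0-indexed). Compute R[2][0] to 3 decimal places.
-0.612

End-effector x-axis (col 0 of R) = (0.0795,-0.7866,-0.6124)
R[2][0] = -0.6124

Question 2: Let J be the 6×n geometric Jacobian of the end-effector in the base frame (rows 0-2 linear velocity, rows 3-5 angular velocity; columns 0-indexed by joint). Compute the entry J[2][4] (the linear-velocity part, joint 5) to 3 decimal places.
0.354

prismatic axis z_4 = (-0.8624,-0.3624,0.3536)
J_v[:, 4] = z_4; J_ω[:, 4] = (0,0,0)
entry J[2][4] = 0.3536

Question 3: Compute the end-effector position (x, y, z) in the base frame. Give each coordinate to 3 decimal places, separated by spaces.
after link 1: o_1 = (-2.8284, 2.8284, 3.0000)
after link 2: o_2 = (-1.7426, -1.0858, -0.5355)
after link 3: o_3 = (-2.6555, 3.5013, -2.3033)
after link 4: o_4 = (-4.6555, 5.5013, -5.1317)
after link 5: o_5 = (-8.6495, 0.5432, -5.8135)

-8.650 0.543 -5.813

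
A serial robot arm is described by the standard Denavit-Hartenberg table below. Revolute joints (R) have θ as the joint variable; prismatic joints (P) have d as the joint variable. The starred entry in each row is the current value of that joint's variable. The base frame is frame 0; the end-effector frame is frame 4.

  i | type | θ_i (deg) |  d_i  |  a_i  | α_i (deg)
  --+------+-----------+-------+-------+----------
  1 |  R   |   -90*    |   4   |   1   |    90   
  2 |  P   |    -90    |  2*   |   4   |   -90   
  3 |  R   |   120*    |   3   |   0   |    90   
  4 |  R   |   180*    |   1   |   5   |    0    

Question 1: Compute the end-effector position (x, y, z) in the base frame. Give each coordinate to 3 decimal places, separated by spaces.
-5.830 -4.000 -3.366

after link 1: o_1 = (0.0000, -1.0000, 4.0000)
after link 2: o_2 = (-2.0000, -1.0000, 0.0000)
after link 3: o_3 = (-2.0000, -4.0000, 0.0000)
after link 4: o_4 = (-5.8301, -4.0000, -3.3660)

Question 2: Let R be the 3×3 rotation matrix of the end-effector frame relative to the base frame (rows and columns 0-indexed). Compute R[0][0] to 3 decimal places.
-0.866

End-effector x-axis (col 0 of R) = (-0.8660,-0.0000,-0.5000)
R[0][0] = -0.8660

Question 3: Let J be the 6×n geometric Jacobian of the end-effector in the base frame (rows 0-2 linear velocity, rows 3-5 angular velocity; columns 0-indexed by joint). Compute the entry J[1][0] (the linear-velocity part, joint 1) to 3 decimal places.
-5.830

axis z_0 = ẑ; lever o_n−o_0 = (-5.8301,-4.0000,-3.3660)
cross product → J_v[:, 0] = (4.0000,-5.8301,0.0000)
J_ω[:, 0] = z_0
entry J[1][0] = -5.8301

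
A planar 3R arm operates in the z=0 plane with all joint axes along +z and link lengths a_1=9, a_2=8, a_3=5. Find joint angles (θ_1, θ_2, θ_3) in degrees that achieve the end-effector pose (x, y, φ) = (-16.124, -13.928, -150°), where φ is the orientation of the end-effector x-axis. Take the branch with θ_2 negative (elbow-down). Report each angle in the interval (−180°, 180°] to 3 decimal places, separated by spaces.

wrist centre = target − a_3·(cos φ, sin φ) = (-11.7939, -11.4280)
cos θ_2 = (269.6946−9²−8²)/(2·9·8) = 0.8659; θ_2 = -30.0104° (elbow-down)
β = atan2(-11.4280,-11.7939) = -135.9027°; ψ = atan2(-4.0013,15.9275) = -14.1019°
θ_1 = β − ψ = -121.8008°
θ_3 = φ − θ_1 − θ_2 = 1.8112° (wrapped to (-180°,180°])

-121.801 -30.010 1.811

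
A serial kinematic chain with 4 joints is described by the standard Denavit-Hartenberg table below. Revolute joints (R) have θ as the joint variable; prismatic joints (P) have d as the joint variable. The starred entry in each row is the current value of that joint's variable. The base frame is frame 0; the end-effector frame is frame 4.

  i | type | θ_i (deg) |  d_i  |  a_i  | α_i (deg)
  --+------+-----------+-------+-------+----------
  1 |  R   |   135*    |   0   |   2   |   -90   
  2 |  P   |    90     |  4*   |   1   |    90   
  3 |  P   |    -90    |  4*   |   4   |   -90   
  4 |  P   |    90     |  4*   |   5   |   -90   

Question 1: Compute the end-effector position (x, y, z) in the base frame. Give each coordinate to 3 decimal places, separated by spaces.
after link 1: o_1 = (-1.4142, 1.4142, 0.0000)
after link 2: o_2 = (-4.2426, -1.4142, -1.0000)
after link 3: o_3 = (-4.2426, 4.2426, -1.0000)
after link 4: o_4 = (-0.7071, 0.7071, -5.0000)

-0.707 0.707 -5.000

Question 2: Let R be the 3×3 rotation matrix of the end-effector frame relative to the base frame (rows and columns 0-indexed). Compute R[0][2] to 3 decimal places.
End-effector z-axis (col 2 of R) = (-0.7071,-0.7071,0.0000)
R[0][2] = -0.7071

-0.707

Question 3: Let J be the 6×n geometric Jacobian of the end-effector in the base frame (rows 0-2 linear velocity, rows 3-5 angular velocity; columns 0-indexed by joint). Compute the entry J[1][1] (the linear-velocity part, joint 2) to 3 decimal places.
-0.707

prismatic axis z_1 = (-0.7071,-0.7071,0.0000)
J_v[:, 1] = z_1; J_ω[:, 1] = (0,0,0)
entry J[1][1] = -0.7071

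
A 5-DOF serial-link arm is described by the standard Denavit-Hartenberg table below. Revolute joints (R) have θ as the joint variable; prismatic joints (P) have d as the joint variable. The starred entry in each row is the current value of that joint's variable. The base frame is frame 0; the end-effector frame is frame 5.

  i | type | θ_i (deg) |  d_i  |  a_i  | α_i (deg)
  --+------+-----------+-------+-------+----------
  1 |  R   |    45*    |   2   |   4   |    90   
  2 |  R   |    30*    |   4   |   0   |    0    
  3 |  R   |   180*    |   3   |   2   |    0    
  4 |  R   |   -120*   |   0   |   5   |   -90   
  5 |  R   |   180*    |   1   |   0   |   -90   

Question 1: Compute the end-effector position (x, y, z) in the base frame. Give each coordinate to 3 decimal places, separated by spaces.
after link 1: o_1 = (2.8284, 2.8284, 2.0000)
after link 2: o_2 = (5.6569, -0.0000, 2.0000)
after link 3: o_3 = (6.5534, -3.3461, 1.0000)
after link 4: o_4 = (6.5534, -3.3461, 6.0000)
after link 5: o_5 = (5.8463, -4.0532, 6.0000)

5.846 -4.053 6.000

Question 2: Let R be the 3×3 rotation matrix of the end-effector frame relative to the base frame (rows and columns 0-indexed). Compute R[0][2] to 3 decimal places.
0.707

End-effector z-axis (col 2 of R) = (0.7071,-0.7071,-0.0000)
R[0][2] = 0.7071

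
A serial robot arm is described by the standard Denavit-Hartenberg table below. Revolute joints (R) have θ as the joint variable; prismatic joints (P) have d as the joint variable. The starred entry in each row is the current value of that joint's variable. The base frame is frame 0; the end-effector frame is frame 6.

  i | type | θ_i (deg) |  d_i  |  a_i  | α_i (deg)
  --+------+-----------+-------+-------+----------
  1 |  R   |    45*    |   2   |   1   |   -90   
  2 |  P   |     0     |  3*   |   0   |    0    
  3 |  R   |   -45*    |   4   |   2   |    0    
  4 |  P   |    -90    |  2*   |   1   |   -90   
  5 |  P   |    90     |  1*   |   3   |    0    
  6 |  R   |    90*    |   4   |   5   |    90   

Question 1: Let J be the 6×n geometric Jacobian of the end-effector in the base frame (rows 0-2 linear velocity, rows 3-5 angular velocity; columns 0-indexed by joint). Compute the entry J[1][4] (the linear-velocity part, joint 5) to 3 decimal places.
0.500

prismatic axis z_4 = (0.5000,0.5000,0.7071)
J_v[:, 4] = z_4; J_ω[:, 4] = (0,0,0)
entry J[1][4] = 0.5000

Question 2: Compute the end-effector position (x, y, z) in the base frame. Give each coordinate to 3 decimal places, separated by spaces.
1.964 10.450 4.121

after link 1: o_1 = (0.7071, 0.7071, 2.0000)
after link 2: o_2 = (-1.4142, 2.8284, 2.0000)
after link 3: o_3 = (-3.2426, 6.6569, 3.4142)
after link 4: o_4 = (-5.1569, 7.5711, 4.1213)
after link 5: o_5 = (-2.5355, 5.9497, 4.8284)
after link 6: o_6 = (1.9645, 10.4497, 4.1213)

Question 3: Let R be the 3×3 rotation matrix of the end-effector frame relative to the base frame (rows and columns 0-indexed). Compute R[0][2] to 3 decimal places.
0.707

End-effector z-axis (col 2 of R) = (0.7071,-0.7071,0.0000)
R[0][2] = 0.7071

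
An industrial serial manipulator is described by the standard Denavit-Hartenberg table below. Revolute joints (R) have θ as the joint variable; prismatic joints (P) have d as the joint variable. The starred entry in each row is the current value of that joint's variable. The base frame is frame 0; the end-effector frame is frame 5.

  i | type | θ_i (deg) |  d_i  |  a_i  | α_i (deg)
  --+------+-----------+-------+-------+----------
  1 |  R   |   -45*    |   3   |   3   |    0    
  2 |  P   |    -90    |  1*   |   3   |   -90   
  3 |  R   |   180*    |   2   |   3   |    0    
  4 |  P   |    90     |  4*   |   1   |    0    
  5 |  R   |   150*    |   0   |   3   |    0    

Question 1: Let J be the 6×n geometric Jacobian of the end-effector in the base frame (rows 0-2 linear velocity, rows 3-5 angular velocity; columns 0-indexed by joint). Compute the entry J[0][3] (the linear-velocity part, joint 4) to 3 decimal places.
0.707

prismatic axis z_3 = (0.7071,-0.7071,0.0000)
J_v[:, 3] = z_3; J_ω[:, 3] = (0,0,0)
entry J[0][3] = 0.7071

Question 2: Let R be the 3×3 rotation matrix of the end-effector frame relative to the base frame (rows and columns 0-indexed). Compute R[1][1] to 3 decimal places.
0.612

End-effector y-axis (col 1 of R) = (0.6124,0.6124,-0.5000)
R[1][1] = 0.6124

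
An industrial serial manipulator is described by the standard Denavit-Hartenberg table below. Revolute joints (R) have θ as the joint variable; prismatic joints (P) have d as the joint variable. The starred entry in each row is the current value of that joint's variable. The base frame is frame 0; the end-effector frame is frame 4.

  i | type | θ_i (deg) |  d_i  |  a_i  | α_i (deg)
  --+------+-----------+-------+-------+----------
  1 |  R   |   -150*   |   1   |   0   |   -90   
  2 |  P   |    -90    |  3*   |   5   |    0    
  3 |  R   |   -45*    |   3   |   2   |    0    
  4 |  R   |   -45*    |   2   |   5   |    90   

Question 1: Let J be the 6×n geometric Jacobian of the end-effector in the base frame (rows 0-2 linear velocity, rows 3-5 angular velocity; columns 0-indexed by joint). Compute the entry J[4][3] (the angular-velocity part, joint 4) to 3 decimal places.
axis z_3 = (0.5000,-0.8660,0.0000); lever o_n−o_3 = (5.3301,0.7679,0.0000)
cross product → J_v[:, 3] = (-0.0000,-0.0000,5.0000)
J_ω[:, 3] = z_3
entry J[4][3] = -0.8660

-0.866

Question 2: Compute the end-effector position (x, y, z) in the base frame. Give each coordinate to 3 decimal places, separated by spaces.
after link 1: o_1 = (0.0000, 0.0000, 1.0000)
after link 2: o_2 = (1.5000, -2.5981, 6.0000)
after link 3: o_3 = (4.2247, -4.4890, 7.4142)
after link 4: o_4 = (9.5549, -3.7211, 7.4142)

9.555 -3.721 7.414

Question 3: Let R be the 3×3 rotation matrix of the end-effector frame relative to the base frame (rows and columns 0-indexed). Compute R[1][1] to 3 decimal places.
End-effector y-axis (col 1 of R) = (0.5000,-0.8660,0.0000)
R[1][1] = -0.8660

-0.866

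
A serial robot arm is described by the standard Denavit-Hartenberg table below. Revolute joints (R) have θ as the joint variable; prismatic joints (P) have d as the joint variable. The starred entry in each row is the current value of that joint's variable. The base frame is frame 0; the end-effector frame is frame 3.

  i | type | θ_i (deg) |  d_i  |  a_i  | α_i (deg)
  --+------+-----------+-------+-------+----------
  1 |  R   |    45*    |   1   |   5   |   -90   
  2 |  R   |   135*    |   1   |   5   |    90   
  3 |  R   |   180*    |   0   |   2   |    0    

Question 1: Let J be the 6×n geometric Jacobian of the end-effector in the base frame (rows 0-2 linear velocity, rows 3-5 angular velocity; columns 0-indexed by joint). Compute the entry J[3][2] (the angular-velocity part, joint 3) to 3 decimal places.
axis z_2 = (0.5000,0.5000,-0.7071); lever o_n−o_2 = (1.0000,1.0000,1.4142)
cross product → J_v[:, 2] = (1.4142,-1.4142,-0.0000)
J_ω[:, 2] = z_2
entry J[3][2] = 0.5000

0.500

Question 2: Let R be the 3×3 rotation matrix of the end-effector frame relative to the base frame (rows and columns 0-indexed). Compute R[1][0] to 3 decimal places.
End-effector x-axis (col 0 of R) = (0.5000,0.5000,0.7071)
R[1][0] = 0.5000

0.500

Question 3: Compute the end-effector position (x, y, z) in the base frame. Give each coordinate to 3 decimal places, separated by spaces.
1.328 2.743 -1.121

after link 1: o_1 = (3.5355, 3.5355, 1.0000)
after link 2: o_2 = (0.3284, 1.7426, -2.5355)
after link 3: o_3 = (1.3284, 2.7426, -1.1213)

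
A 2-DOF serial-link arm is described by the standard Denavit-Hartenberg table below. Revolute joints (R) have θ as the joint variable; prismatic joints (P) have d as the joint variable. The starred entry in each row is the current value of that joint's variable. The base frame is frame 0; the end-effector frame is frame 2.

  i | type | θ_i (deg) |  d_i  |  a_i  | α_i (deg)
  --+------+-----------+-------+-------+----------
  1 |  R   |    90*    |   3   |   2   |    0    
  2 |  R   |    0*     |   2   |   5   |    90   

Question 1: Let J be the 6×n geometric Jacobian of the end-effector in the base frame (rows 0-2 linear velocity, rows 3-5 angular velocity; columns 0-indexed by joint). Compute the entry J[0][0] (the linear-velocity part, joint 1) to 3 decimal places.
axis z_0 = ẑ; lever o_n−o_0 = (0.0000,7.0000,5.0000)
cross product → J_v[:, 0] = (-7.0000,0.0000,0.0000)
J_ω[:, 0] = z_0
entry J[0][0] = -7.0000

-7.000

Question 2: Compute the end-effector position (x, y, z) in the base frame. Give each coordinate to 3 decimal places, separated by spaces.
after link 1: o_1 = (0.0000, 2.0000, 3.0000)
after link 2: o_2 = (0.0000, 7.0000, 5.0000)

0.000 7.000 5.000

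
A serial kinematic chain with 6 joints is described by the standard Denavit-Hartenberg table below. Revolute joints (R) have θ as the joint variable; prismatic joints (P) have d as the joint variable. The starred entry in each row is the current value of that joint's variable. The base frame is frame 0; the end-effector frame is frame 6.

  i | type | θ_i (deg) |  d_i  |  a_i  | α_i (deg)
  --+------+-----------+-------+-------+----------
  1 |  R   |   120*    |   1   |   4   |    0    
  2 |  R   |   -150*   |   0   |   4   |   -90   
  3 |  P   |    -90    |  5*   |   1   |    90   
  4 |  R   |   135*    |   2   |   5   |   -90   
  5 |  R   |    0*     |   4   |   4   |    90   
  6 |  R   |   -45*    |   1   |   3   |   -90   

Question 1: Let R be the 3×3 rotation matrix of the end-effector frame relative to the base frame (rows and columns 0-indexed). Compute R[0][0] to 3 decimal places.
End-effector x-axis (col 0 of R) = (0.5000,0.8660,0.0000)
R[0][0] = 0.5000

0.500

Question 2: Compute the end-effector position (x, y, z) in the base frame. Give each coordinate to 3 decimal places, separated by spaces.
after link 1: o_1 = (-2.0000, 3.4641, 1.0000)
after link 2: o_2 = (1.4641, 1.4641, 1.0000)
after link 3: o_3 = (3.9641, 5.7942, 2.0000)
after link 4: o_4 = (3.9998, 9.8561, -1.5355)
after link 5: o_5 = (3.9998, 9.8561, -7.1924)
after link 6: o_6 = (4.6338, 12.9542, -7.1924)

4.634 12.954 -7.192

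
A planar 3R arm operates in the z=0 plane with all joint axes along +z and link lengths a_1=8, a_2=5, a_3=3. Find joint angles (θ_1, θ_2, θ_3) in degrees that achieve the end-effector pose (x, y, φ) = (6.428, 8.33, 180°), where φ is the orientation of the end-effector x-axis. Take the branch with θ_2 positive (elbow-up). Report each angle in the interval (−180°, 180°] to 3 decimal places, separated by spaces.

wrist centre = target − a_3·(cos φ, sin φ) = (9.4280, 8.3300)
cos θ_2 = (158.2761−8²−5²)/(2·8·5) = 0.8660; θ_2 = 30.0085° (elbow-up)
β = atan2(8.3300,9.4280) = 41.4618°; ψ = atan2(2.5006,12.3298) = 11.4649°
θ_1 = β − ψ = 29.9970°
θ_3 = φ − θ_1 − θ_2 = 119.9945° (wrapped to (-180°,180°])

29.997 30.009 119.995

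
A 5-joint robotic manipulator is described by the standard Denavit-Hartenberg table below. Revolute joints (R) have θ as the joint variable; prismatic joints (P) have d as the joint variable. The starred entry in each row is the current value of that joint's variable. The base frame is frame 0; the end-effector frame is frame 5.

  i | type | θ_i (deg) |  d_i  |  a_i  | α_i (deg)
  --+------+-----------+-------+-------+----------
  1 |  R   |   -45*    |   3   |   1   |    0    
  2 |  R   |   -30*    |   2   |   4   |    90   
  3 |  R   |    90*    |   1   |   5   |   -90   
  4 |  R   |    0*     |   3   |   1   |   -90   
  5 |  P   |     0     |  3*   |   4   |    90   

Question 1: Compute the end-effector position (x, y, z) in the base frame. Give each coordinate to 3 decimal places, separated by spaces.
2.898 -1.155 15.000

after link 1: o_1 = (0.7071, -0.7071, 3.0000)
after link 2: o_2 = (1.7424, -4.5708, 5.0000)
after link 3: o_3 = (0.7765, -4.8296, 10.0000)
after link 4: o_4 = (0.0000, -1.9319, 11.0000)
after link 5: o_5 = (2.8978, -1.1554, 15.0000)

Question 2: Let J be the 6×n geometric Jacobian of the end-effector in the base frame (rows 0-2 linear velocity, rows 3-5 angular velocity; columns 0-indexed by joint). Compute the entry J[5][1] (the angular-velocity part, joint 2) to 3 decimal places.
1.000

axis z_1 = (0.0000,0.0000,1.0000); lever o_n−o_1 = (2.1907,-0.4483,12.0000)
cross product → J_v[:, 1] = (0.4483,2.1907,-0.0000)
J_ω[:, 1] = z_1
entry J[5][1] = 1.0000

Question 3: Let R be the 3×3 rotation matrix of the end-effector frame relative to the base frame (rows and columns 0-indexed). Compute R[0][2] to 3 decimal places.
-0.259

End-effector z-axis (col 2 of R) = (-0.2588,0.9659,0.0000)
R[0][2] = -0.2588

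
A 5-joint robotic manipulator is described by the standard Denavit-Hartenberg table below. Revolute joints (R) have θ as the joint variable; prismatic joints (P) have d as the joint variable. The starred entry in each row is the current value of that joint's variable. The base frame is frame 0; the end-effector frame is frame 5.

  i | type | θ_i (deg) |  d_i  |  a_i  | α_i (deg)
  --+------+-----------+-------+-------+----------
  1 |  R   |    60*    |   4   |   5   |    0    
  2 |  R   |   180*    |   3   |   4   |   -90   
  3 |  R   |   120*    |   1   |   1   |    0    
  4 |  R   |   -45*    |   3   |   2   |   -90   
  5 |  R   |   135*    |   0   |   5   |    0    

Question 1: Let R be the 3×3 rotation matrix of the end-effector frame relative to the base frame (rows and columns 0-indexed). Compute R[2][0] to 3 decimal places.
End-effector x-axis (col 0 of R) = (-0.5209,0.5120,0.6830)
R[2][0] = 0.6830

0.683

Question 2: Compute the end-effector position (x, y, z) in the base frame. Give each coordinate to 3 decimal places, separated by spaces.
1.351 1.411 7.617

after link 1: o_1 = (2.5000, 4.3301, 4.0000)
after link 2: o_2 = (0.5000, 0.8660, 7.0000)
after link 3: o_3 = (1.6160, 0.7990, 6.1340)
after link 4: o_4 = (3.9553, -1.1492, 4.2021)
after link 5: o_5 = (1.3510, 1.4110, 7.6172)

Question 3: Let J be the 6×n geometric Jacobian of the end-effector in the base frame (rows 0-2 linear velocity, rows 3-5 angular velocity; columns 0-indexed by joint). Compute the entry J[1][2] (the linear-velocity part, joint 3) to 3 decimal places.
axis z_2 = (0.8660,-0.5000,0.0000); lever o_n−o_2 = (0.8510,0.5450,0.6172)
cross product → J_v[:, 2] = (-0.3086,-0.5345,0.8974)
J_ω[:, 2] = z_2
entry J[1][2] = -0.5345

-0.534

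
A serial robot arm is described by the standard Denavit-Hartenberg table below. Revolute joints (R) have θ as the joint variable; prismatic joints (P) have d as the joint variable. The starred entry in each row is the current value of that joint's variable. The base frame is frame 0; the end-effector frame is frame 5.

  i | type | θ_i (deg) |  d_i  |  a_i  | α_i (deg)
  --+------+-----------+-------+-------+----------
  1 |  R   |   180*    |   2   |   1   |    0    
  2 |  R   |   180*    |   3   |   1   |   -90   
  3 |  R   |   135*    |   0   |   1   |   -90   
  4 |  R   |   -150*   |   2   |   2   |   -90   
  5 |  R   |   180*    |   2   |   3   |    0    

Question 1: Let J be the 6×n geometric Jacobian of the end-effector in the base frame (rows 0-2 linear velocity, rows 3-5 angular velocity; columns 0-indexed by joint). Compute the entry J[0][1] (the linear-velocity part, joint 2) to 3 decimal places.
axis z_1 = (0.0000,0.0000,1.0000); lever o_n−o_1 = (-2.4408,1.2321,2.3876)
cross product → J_v[:, 1] = (-1.2321,-2.4408,0.0000)
J_ω[:, 1] = z_1
entry J[0][1] = -1.2321

-1.232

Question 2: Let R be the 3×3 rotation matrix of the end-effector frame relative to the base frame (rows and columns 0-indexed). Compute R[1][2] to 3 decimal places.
0.866

End-effector z-axis (col 2 of R) = (-0.3536,0.8660,-0.3536)
R[1][2] = 0.8660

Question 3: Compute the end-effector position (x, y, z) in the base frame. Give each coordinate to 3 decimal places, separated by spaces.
-3.441 1.232 4.388

after link 1: o_1 = (-1.0000, 0.0000, 2.0000)
after link 2: o_2 = (-0.0000, -0.0000, 5.0000)
after link 3: o_3 = (-0.7071, 0.0000, 4.2929)
after link 4: o_4 = (-0.8966, 1.0000, 6.9319)
after link 5: o_5 = (-3.4408, 1.2321, 4.3876)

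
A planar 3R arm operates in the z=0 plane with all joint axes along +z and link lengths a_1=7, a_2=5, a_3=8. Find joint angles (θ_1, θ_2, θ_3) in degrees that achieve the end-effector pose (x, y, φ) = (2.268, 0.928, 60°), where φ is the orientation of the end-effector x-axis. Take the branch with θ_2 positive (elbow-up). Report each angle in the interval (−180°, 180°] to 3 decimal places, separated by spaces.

wrist centre = target − a_3·(cos φ, sin φ) = (-1.7320, -6.0002)
cos θ_2 = (39.0023−7²−5²)/(2·7·5) = -0.5000; θ_2 = 119.9979° (elbow-up)
β = atan2(-6.0002,-1.7320) = -106.1011°; ψ = atan2(4.3302,4.5002) = 43.8975°
θ_1 = β − ψ = -149.9986°
θ_3 = φ − θ_1 − θ_2 = 90.0008° (wrapped to (-180°,180°])

-149.999 119.998 90.001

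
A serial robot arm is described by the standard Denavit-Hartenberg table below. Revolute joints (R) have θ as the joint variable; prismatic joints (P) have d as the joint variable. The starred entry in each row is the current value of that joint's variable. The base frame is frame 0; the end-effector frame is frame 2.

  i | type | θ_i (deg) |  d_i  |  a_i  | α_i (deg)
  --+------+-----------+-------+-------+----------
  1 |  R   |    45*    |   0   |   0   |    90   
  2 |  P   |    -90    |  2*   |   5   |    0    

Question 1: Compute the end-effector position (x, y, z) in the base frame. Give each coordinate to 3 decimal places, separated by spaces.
after link 1: o_1 = (0.0000, 0.0000, 0.0000)
after link 2: o_2 = (1.4142, -1.4142, -5.0000)

1.414 -1.414 -5.000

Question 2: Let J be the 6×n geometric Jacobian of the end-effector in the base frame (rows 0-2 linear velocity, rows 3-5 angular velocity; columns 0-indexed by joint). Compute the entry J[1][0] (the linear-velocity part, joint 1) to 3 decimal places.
axis z_0 = ẑ; lever o_n−o_0 = (1.4142,-1.4142,-5.0000)
cross product → J_v[:, 0] = (1.4142,1.4142,-0.0000)
J_ω[:, 0] = z_0
entry J[1][0] = 1.4142

1.414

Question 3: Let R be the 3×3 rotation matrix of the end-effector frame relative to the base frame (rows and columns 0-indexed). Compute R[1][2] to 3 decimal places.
End-effector z-axis (col 2 of R) = (0.7071,-0.7071,0.0000)
R[1][2] = -0.7071

-0.707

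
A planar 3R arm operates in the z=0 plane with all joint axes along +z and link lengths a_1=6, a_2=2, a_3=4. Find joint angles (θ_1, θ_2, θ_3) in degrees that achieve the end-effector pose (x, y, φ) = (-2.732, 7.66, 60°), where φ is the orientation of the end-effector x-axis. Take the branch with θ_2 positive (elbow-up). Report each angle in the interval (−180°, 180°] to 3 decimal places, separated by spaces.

wrist centre = target − a_3·(cos φ, sin φ) = (-4.7320, 4.1959)
cos θ_2 = (39.9974−6²−2²)/(2·6·2) = -0.0001; θ_2 = 90.0062° (elbow-up)
β = atan2(4.1959,-4.7320) = 138.4364°; ψ = atan2(2.0000,5.9998) = 18.4356°
θ_1 = β − ψ = 120.0008°
θ_3 = φ − θ_1 − θ_2 = -150.0070° (wrapped to (-180°,180°])

120.001 90.006 -150.007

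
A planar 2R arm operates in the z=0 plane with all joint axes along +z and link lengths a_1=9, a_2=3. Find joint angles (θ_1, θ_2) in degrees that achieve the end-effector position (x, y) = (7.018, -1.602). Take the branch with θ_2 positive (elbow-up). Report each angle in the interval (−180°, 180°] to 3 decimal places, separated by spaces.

cos θ_2 = (51.8187−9²−3²)/(2·9·3) = -0.7071; θ_2 = 134.9963° (elbow-up)
β = atan2(-1.6020,7.0180) = -12.8586°; ψ = atan2(2.1215,6.8788) = 17.1400°
θ_1 = β − ψ = -29.9986°

-29.999 134.996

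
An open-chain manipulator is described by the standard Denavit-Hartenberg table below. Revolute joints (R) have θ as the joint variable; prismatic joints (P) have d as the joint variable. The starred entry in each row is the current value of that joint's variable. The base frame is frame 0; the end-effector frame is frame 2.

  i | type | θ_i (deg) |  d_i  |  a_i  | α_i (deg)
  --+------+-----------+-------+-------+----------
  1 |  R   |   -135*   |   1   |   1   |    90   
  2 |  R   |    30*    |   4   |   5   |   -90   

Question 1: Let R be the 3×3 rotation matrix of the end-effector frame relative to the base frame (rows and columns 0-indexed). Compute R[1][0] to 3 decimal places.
End-effector x-axis (col 0 of R) = (-0.6124,-0.6124,0.5000)
R[1][0] = -0.6124

-0.612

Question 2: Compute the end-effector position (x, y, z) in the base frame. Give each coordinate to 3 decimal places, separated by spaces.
after link 1: o_1 = (-0.7071, -0.7071, 1.0000)
after link 2: o_2 = (-6.5974, -0.9405, 3.5000)

-6.597 -0.941 3.500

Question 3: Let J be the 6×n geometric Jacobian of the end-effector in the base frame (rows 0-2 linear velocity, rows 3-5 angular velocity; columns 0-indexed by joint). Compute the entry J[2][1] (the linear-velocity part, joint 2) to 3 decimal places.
axis z_1 = (-0.7071,0.7071,0.0000); lever o_n−o_1 = (-5.8903,-0.2334,2.5000)
cross product → J_v[:, 1] = (1.7678,1.7678,4.3301)
J_ω[:, 1] = z_1
entry J[2][1] = 4.3301

4.330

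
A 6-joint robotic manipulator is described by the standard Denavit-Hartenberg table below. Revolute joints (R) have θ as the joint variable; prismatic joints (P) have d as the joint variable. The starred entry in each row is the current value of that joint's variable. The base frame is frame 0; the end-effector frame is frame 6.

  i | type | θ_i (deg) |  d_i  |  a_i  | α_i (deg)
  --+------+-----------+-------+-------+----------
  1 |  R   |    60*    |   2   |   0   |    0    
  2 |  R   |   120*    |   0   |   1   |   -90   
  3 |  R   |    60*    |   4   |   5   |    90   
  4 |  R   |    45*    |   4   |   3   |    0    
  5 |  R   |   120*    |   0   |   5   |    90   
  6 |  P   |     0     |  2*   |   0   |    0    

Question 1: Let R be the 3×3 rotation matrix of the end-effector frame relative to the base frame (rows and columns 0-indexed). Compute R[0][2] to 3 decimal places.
End-effector z-axis (col 2 of R) = (-0.1294,-0.9659,-0.2241)
R[0][2] = -0.1294

-0.129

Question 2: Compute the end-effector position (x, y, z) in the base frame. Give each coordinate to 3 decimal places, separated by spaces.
after link 1: o_1 = (0.0000, 0.0000, 2.0000)
after link 2: o_2 = (-1.0000, 0.0000, 2.0000)
after link 3: o_3 = (-3.5000, -4.0000, -2.3301)
after link 4: o_4 = (-8.0248, -6.1213, -2.1672)
after link 5: o_5 = (-5.6099, -7.4154, 2.0153)
after link 6: o_6 = (-5.8688, -9.3473, 1.5670)

-5.869 -9.347 1.567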